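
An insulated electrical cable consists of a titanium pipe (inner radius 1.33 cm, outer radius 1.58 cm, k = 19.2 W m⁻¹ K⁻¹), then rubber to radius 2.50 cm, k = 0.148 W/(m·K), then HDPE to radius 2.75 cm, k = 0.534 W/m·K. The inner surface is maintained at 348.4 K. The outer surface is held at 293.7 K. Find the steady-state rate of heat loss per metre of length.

Resistance network (inner→outer):
  R'_titanium = ln(0.0158/0.0133)/(2πk) = 0.1722/(2π·19.2) = 0.001428 m·K/W
  R'_rubber = ln(0.0250/0.0158)/(2πk) = 0.4589/(2π·0.148) = 0.4935 m·K/W
  R'_HDPE = ln(0.0275/0.0250)/(2πk) = 0.09531/(2π·0.534) = 0.02841 m·K/W
ΣR = 0.001428 + 0.4935 + 0.02841 = 0.5233 m·K/W
Q' = ΔT/ΣR = (348.4 K − 293.7 K)/0.5233 = 105 W/m

Q' = 105 W/m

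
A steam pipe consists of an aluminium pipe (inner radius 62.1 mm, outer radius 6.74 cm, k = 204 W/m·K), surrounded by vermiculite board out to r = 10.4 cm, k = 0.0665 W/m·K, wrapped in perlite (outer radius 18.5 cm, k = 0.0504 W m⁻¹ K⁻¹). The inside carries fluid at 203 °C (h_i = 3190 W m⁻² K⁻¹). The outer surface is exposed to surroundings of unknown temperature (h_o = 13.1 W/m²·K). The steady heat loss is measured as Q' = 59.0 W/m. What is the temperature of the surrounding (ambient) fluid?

T_out = 30.5 °C

Series resistances:
  R'_conv,in = 1/(2πr h) = 1/(2π·0.0621·3190) = 8.034×10^-4 m·K/W
  R'_aluminium = ln(0.0674/0.0621)/(2πk) = 0.08190/(2π·204) = 6.390×10^-5 m·K/W
  R'_vermiculite board = ln(0.104/0.0674)/(2πk) = 0.4337/(2π·0.0665) = 1.038 m·K/W
  R'_perlite = ln(0.185/0.104)/(2πk) = 0.5760/(2π·0.0504) = 1.819 m·K/W
  R'_conv,out = 1/(2πr h) = 1/(2π·0.185·13.1) = 0.06567 m·K/W
ΣR = 2.923 m·K/W
ΔT = Q'·ΣR = 59.0 × 2.923 = 172.5 K
Heat flows outward, so T_out = T_in − ΔT = 203 − 172.5 = 30.5 °C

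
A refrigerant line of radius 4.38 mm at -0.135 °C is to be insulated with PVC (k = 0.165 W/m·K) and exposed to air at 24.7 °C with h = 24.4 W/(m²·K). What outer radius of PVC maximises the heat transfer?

For a cylinder, r_cr = k_ins/h = 0.165/24.4 = 0.00676 m = 0.676 cm

r_cr = 0.676 cm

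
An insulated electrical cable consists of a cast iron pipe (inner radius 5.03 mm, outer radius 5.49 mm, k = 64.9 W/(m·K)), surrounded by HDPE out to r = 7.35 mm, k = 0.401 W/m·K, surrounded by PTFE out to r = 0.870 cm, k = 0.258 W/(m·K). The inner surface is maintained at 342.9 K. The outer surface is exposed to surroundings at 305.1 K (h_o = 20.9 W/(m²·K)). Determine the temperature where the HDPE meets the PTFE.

Treat each layer as a resistance in series:
  R'_cast iron = ln(0.00549/0.00503)/(2πk) = 0.08751/(2π·64.9) = 2.146×10^-4 m·K/W
  R'_HDPE = ln(0.00735/0.00549)/(2πk) = 0.2918/(2π·0.401) = 0.1158 m·K/W
  R'_PTFE = ln(0.00870/0.00735)/(2πk) = 0.1686/(2π·0.258) = 0.1040 m·K/W
  R'_conv,out = 1/(2πr h) = 1/(2π·0.00870·20.9) = 0.8753 m·K/W
ΣR = 2.146×10^-4 + 0.1158 + 0.1040 + 0.8753 = 1.095 m·K/W
Q' = ΔT/ΣR = (342.9 K − 305.1 K)/1.095 = 34.52 W/m
From the inner boundary to the HDPE/PTFE interface, ΣR_partial = 0.1160 m·K/W.
T_interface = T_in − Q'·ΣR_partial = 342.9 K − (34.52)(0.1160) = 338.9 K

T = 338.9 K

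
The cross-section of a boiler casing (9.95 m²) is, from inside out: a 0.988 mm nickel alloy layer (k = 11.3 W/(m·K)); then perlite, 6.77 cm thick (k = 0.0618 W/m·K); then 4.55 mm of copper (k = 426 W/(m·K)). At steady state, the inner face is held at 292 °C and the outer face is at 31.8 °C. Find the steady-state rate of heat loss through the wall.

Treat each layer as a resistance in series:
  R_nickel alloy = L/(kA) = 9.88×10^-4/(11.3·9.95) = 8.787×10^-6 K/W
  R_perlite = L/(kA) = 0.0677/(0.0618·9.95) = 0.1101 K/W
  R_copper = L/(kA) = 0.00455/(426·9.95) = 1.073×10^-6 K/W
ΣR = 8.787×10^-6 + 0.1101 + 1.073×10^-6 = 0.1101 K/W
Q = ΔT/ΣR = (292 °C − 31.8 °C)/0.1101 = 2360 W

Q = 2.36 kW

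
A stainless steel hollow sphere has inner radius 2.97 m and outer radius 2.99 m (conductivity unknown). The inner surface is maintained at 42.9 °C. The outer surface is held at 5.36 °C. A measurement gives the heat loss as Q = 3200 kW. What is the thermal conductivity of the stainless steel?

k = 15.3 W/m·K

ΣR = ΔT/Q = |42.9 − 5.36|/3.20×10^6 = 1.173×10^-5 K/W
(1/r₁−1/r₂)/(4πk) = 1.173×10^-5 ⇒ k = 0.002252/(4π·1.173×10^-5) = 15.3 W/m·K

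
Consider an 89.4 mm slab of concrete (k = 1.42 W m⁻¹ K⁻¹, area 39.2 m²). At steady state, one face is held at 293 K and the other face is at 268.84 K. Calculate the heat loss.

Q = kA·ΔT/L = 1.42 × 39.2 × |293 K − 268.84 K| / 0.0894 = 15000 W

Q = 15.0 kW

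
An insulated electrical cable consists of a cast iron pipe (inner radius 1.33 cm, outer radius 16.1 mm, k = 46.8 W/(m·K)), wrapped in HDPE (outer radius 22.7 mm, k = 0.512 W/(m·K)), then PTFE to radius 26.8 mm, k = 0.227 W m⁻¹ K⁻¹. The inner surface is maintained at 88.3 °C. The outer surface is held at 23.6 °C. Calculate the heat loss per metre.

Treat each layer as a resistance in series:
  R'_cast iron = ln(0.0161/0.0133)/(2πk) = 0.1911/(2π·46.8) = 6.497×10^-4 m·K/W
  R'_HDPE = ln(0.0227/0.0161)/(2πk) = 0.3435/(2π·0.512) = 0.1068 m·K/W
  R'_PTFE = ln(0.0268/0.0227)/(2πk) = 0.1660/(2π·0.227) = 0.1164 m·K/W
ΣR = 6.497×10^-4 + 0.1068 + 0.1164 = 0.2238 m·K/W
Q' = ΔT/ΣR = (88.3 °C − 23.6 °C)/0.2238 = 289 W/m

Q' = 289 W/m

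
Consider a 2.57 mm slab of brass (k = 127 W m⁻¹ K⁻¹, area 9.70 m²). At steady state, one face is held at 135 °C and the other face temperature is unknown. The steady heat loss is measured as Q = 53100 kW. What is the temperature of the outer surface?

Series resistances:
  R_brass = L/(kA) = 0.00257/(127·9.70) = 2.086×10^-6 K/W
ΣR = 2.086×10^-6 K/W
ΔT = Q·ΣR = 5.31×10^7 × 2.086×10^-6 = 110.8 K
Heat flows outward, so T_out = T_in − ΔT = 135 − 110.8 = 24.2 °C

T_out = 24.2 °C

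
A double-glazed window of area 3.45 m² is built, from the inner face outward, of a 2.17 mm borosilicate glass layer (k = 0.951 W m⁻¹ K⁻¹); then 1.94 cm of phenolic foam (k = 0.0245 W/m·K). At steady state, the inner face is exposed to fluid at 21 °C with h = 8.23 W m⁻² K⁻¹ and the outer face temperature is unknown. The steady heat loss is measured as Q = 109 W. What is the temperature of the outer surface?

T_out = -7.93 °C

Series resistances:
  R_conv,in = 1/(hA) = 1/(8.23·3.45) = 0.03522 K/W
  R_borosilicate glass = L/(kA) = 0.00217/(0.951·3.45) = 6.614×10^-4 K/W
  R_phenolic foam = L/(kA) = 0.0194/(0.0245·3.45) = 0.2295 K/W
ΣR = 0.2654 K/W
ΔT = Q·ΣR = 109 × 0.2654 = 28.93 K
Heat flows outward, so T_out = T_in − ΔT = 21 − 28.93 = -7.93 °C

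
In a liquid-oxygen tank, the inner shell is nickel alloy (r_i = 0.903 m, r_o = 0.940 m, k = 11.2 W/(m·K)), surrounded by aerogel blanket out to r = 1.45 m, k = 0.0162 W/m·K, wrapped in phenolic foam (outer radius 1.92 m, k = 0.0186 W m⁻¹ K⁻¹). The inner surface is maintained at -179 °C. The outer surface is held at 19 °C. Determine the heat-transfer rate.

Series thermal resistances, inner to outer:
  R_nickel alloy = (1/0.903 − 1/0.940)/(4πk) = 0.04359/(4π·11.2) = 3.097×10^-4 K/W
  R_aerogel blanket = (1/0.940 − 1/1.45)/(4πk) = 0.3742/(4π·0.0162) = 1.838 K/W
  R_phenolic foam = (1/1.45 − 1/1.92)/(4πk) = 0.1688/(4π·0.0186) = 0.7223 K/W
ΣR = 3.097×10^-4 + 1.838 + 0.7223 = 2.561 K/W
Q = ΔT/ΣR = (-179 °C − 19 °C)/2.561 = -77.3 W
(Negative Q ⇒ heat flows inward; heat gain = 77.3 W.)

Q = 77.3 W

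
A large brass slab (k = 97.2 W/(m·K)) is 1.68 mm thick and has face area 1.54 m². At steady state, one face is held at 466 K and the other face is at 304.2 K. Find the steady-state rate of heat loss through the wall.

Q = 1.44×10^7 W

Q = kA·ΔT/L = 97.2 × 1.54 × |466 K − 304.2 K| / 0.00168 = 1.44×10^7 W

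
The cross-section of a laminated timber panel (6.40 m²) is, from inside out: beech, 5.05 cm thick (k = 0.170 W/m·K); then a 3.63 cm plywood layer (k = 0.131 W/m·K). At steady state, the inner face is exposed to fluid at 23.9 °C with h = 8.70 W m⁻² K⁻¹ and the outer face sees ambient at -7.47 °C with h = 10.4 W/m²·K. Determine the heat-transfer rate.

Treat each layer as a resistance in series:
  R_conv,in = 1/(hA) = 1/(8.70·6.40) = 0.01796 K/W
  R_beech = L/(kA) = 0.0505/(0.170·6.40) = 0.04642 K/W
  R_plywood = L/(kA) = 0.0363/(0.131·6.40) = 0.04330 K/W
  R_conv,out = 1/(hA) = 1/(10.4·6.40) = 0.01502 K/W
ΣR = 0.01796 + 0.04642 + 0.04330 + 0.01502 = 0.1227 K/W
Q = ΔT/ΣR = (23.9 °C − -7.47 °C)/0.1227 = 256 W

Q = 256 W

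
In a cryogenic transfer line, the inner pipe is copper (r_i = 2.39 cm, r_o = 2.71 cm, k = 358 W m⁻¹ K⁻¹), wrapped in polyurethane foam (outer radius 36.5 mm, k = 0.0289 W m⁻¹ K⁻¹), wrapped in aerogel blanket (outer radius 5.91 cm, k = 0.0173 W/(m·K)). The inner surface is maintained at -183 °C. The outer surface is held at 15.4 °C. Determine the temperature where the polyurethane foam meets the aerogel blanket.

Series thermal resistances, inner to outer:
  R'_copper = ln(0.0271/0.0239)/(2πk) = 0.1257/(2π·358) = 5.586×10^-5 m·K/W
  R'_polyurethane foam = ln(0.0365/0.0271)/(2πk) = 0.2978/(2π·0.0289) = 1.640 m·K/W
  R'_aerogel blanket = ln(0.0591/0.0365)/(2πk) = 0.4819/(2π·0.0173) = 4.434 m·K/W
ΣR = 5.586×10^-5 + 1.640 + 4.434 = 6.074 m·K/W
Q' = ΔT/ΣR = (-183 °C − 15.4 °C)/6.074 = -32.66 W/m
From the inner boundary to the polyurethane foam/aerogel blanket interface, ΣR_partial = 1.640 m·K/W.
T_interface = T_in − Q'·ΣR_partial = -183 °C − (-32.66)(1.640) = -129 °C

T = -129 °C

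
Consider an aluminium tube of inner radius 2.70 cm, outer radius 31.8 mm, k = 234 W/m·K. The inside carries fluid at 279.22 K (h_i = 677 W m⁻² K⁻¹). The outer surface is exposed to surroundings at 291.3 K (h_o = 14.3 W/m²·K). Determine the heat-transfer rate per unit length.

Q' = 33.7 W/m

Treat each layer as a resistance in series:
  R'_conv,in = 1/(2πr h) = 1/(2π·0.0270·677) = 0.008707 m·K/W
  R'_aluminium = ln(0.0318/0.0270)/(2πk) = 0.1636/(2π·234) = 1.113×10^-4 m·K/W
  R'_conv,out = 1/(2πr h) = 1/(2π·0.0318·14.3) = 0.3500 m·K/W
ΣR = 0.008707 + 1.113×10^-4 + 0.3500 = 0.3588 m·K/W
Q' = ΔT/ΣR = (279.22 K − 291.3 K)/0.3588 = -33.7 W/m
(Negative Q' ⇒ heat flows inward; heat gain = 33.7 W/m.)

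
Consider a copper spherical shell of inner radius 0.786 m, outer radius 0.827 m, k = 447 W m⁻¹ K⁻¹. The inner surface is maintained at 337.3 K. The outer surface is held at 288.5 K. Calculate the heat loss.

Q = 4.35×10^6 W

Q = 4πk·ΔT/(1/r₁ − 1/r₂) = 4π × 447 × 48.8 / (1/0.786 − 1/0.827) = 4.35×10^6 W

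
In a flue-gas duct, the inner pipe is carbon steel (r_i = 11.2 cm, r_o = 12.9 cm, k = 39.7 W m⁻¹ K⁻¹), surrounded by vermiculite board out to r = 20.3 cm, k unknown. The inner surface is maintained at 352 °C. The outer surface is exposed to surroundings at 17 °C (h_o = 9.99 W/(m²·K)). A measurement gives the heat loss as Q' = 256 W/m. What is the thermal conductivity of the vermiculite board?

ΣR = ΔT/Q' = |352 − 17|/256 = 1.309 m·K/W
Known resistances:
  R'_carbon steel = ln(0.129/0.112)/(2πk) = 0.1413/(2π·39.7) = 5.665×10^-4 m·K/W
  R'_conv,out = 1/(2πr h) = 1/(2π·0.203·9.99) = 0.07848 m·K/W
R_vermiculite board = ΣR − ΣR_known = 1.309 − 0.07905 = 1.230 m·K/W
ln(r₂/r₁)/(2πk) = 1.230 ⇒ k = 0.4534/(2π·1.230) = 0.0587 W/m·K

k = 0.0587 W/m·K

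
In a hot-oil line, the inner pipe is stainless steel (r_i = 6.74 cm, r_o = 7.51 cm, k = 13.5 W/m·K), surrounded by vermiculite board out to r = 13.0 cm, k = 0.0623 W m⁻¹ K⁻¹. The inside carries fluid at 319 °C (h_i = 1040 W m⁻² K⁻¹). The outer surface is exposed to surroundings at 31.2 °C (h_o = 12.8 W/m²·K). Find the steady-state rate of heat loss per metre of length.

Q' = 192 W/m

Series thermal resistances, inner to outer:
  R'_conv,in = 1/(2πr h) = 1/(2π·0.0674·1040) = 0.002271 m·K/W
  R'_stainless steel = ln(0.0751/0.0674)/(2πk) = 0.1082/(2π·13.5) = 0.001275 m·K/W
  R'_vermiculite board = ln(0.130/0.0751)/(2πk) = 0.5487/(2π·0.0623) = 1.402 m·K/W
  R'_conv,out = 1/(2πr h) = 1/(2π·0.130·12.8) = 0.09565 m·K/W
ΣR = 0.002271 + 0.001275 + 1.402 + 0.09565 = 1.501 m·K/W
Q' = ΔT/ΣR = (319 °C − 31.2 °C)/1.501 = 192 W/m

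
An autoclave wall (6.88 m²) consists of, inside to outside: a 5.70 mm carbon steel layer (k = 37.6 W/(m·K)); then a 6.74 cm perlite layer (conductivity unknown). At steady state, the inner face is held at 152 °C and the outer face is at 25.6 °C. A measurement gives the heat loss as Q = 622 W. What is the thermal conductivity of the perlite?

k = 0.0482 W/m·K

ΣR = ΔT/Q = |152 − 25.6|/622 = 0.2032 K/W
Known resistances:
  R_carbon steel = L/(kA) = 0.00570/(37.6·6.88) = 2.203×10^-5 K/W
R_perlite = ΣR − ΣR_known = 0.2032 − 2.203×10^-5 = 0.2032 K/W
L/(kA) = 0.2032 ⇒ k = 0.0674/(0.2032·6.88) = 0.0482 W/m·K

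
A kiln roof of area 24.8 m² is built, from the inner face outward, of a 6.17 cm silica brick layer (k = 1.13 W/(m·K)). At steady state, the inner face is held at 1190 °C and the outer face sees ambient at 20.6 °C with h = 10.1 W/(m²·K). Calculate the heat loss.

Series thermal resistances, inner to outer:
  R_silica brick = L/(kA) = 0.0617/(1.13·24.8) = 0.002202 K/W
  R_conv,out = 1/(hA) = 1/(10.1·24.8) = 0.003992 K/W
ΣR = 0.002202 + 0.003992 = 0.006194 K/W
Q = ΔT/ΣR = (1190 °C − 20.6 °C)/0.006194 = 1.89×10^5 W

Q = 189 kW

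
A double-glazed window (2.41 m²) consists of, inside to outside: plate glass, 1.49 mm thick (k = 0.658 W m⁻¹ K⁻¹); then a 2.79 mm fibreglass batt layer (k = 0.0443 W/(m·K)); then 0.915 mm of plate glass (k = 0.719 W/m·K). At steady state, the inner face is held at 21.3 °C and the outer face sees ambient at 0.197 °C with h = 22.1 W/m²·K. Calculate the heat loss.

Series thermal resistances, inner to outer:
  R_plate glass = L/(kA) = 0.00149/(0.658·2.41) = 9.396×10^-4 K/W
  R_fibreglass batt = L/(kA) = 0.00279/(0.0443·2.41) = 0.02613 K/W
  R_plate glass = L/(kA) = 9.15×10^-4/(0.719·2.41) = 5.281×10^-4 K/W
  R_conv,out = 1/(hA) = 1/(22.1·2.41) = 0.01878 K/W
ΣR = 9.396×10^-4 + 0.02613 + 5.281×10^-4 + 0.01878 = 0.04638 K/W
Q = ΔT/ΣR = (21.3 °C − 0.197 °C)/0.04638 = 455 W

Q = 455 W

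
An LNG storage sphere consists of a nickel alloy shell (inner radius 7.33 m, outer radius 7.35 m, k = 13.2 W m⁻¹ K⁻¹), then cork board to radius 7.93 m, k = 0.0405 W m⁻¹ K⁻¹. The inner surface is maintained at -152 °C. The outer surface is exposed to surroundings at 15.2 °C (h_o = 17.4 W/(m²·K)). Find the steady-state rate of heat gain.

Resistance network (inner→outer):
  R_nickel alloy = (1/7.33 − 1/7.35)/(4πk) = 3.712×10^-4/(4π·13.2) = 2.238×10^-6 K/W
  R_cork board = (1/7.35 − 1/7.93)/(4πk) = 0.009951/(4π·0.0405) = 0.01955 K/W
  R_conv,out = 1/(4πr²h) = 1/(4π·7.93²·17.4) = 7.273×10^-5 K/W
ΣR = 2.238×10^-6 + 0.01955 + 7.273×10^-5 = 0.01962 K/W
Q = ΔT/ΣR = (-152 °C − 15.2 °C)/0.01962 = -8520 W
(Negative Q ⇒ heat flows inward; heat gain = 8520 W.)

Q = 8520 W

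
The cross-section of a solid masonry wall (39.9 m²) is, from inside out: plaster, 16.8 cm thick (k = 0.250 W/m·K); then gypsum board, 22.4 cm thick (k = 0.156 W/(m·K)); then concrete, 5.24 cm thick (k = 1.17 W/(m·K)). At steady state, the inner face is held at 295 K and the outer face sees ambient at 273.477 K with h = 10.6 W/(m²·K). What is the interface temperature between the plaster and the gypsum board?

T = 288.6 K

Series thermal resistances, inner to outer:
  R_plaster = L/(kA) = 0.168/(0.250·39.9) = 0.01684 K/W
  R_gypsum board = L/(kA) = 0.224/(0.156·39.9) = 0.03599 K/W
  R_concrete = L/(kA) = 0.0524/(1.17·39.9) = 0.001122 K/W
  R_conv,out = 1/(hA) = 1/(10.6·39.9) = 0.002364 K/W
ΣR = 0.01684 + 0.03599 + 0.001122 + 0.002364 = 0.05632 K/W
Q = ΔT/ΣR = (295 K − 273.477 K)/0.05632 = 382.2 W
From the inner boundary to the plaster/gypsum board interface, ΣR_partial = 0.01684 K/W.
T_interface = T_in − Q·ΣR_partial = 295 K − (382.2)(0.01684) = 288.6 K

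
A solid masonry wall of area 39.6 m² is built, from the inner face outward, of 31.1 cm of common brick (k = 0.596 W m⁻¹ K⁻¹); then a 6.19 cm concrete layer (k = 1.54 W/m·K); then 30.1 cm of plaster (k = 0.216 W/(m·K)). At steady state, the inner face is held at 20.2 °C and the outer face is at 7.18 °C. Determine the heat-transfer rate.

Treat each layer as a resistance in series:
  R_common brick = L/(kA) = 0.311/(0.596·39.6) = 0.01318 K/W
  R_concrete = L/(kA) = 0.0619/(1.54·39.6) = 0.001015 K/W
  R_plaster = L/(kA) = 0.301/(0.216·39.6) = 0.03519 K/W
ΣR = 0.01318 + 0.001015 + 0.03519 = 0.04938 K/W
Q = ΔT/ΣR = (20.2 °C − 7.18 °C)/0.04938 = 264 W

Q = 264 W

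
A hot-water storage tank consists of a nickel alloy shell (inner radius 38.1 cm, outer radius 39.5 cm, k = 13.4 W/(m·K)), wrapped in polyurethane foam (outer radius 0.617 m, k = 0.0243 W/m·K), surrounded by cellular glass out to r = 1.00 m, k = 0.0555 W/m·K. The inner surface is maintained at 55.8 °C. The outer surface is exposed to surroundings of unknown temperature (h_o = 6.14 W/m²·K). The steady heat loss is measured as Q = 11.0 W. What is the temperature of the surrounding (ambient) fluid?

T_out = 13.0 °C

Series resistances:
  R_nickel alloy = (1/0.381 − 1/0.395)/(4πk) = 0.09303/(4π·13.4) = 5.524×10^-4 K/W
  R_polyurethane foam = (1/0.395 − 1/0.617)/(4πk) = 0.9109/(4π·0.0243) = 2.983 K/W
  R_cellular glass = (1/0.617 − 1/1.00)/(4πk) = 0.6207/(4π·0.0555) = 0.8900 K/W
  R_conv,out = 1/(4πr²h) = 1/(4π·1.00²·6.14) = 0.01296 K/W
ΣR = 3.887 K/W
ΔT = Q·ΣR = 11.0 × 3.887 = 42.76 K
Heat flows outward, so T_out = T_in − ΔT = 55.8 − 42.76 = 13.0 °C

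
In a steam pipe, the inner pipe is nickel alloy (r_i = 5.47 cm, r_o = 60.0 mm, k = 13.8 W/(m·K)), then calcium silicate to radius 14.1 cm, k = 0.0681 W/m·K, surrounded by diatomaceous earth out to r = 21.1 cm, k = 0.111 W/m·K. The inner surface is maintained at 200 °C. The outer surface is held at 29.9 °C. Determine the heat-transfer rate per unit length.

Series thermal resistances, inner to outer:
  R'_nickel alloy = ln(0.0600/0.0547)/(2πk) = 0.09248/(2π·13.8) = 0.001067 m·K/W
  R'_calcium silicate = ln(0.141/0.0600)/(2πk) = 0.8544/(2π·0.0681) = 1.997 m·K/W
  R'_diatomaceous earth = ln(0.211/0.141)/(2πk) = 0.4031/(2π·0.111) = 0.5780 m·K/W
ΣR = 0.001067 + 1.997 + 0.5780 = 2.576 m·K/W
Q' = ΔT/ΣR = (200 °C − 29.9 °C)/2.576 = 66.0 W/m

Q' = 66.0 W/m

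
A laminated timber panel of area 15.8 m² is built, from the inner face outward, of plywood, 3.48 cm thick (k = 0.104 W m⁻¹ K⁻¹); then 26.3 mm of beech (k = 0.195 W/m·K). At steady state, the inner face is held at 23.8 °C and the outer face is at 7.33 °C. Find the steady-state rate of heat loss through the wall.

Series thermal resistances, inner to outer:
  R_plywood = L/(kA) = 0.0348/(0.104·15.8) = 0.02118 K/W
  R_beech = L/(kA) = 0.0263/(0.195·15.8) = 0.008536 K/W
ΣR = 0.02118 + 0.008536 = 0.02972 K/W
Q = ΔT/ΣR = (23.8 °C − 7.33 °C)/0.02972 = 554 W

Q = 554 W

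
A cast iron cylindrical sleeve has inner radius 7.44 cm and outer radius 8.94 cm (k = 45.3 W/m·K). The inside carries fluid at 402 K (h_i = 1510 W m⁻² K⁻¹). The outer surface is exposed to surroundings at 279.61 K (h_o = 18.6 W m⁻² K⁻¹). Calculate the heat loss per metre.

Series thermal resistances, inner to outer:
  R'_conv,in = 1/(2πr h) = 1/(2π·0.0744·1510) = 0.001417 m·K/W
  R'_cast iron = ln(0.0894/0.0744)/(2πk) = 0.1837/(2π·45.3) = 6.453×10^-4 m·K/W
  R'_conv,out = 1/(2πr h) = 1/(2π·0.0894·18.6) = 0.09571 m·K/W
ΣR = 0.001417 + 6.453×10^-4 + 0.09571 = 0.09777 m·K/W
Q' = ΔT/ΣR = (402 K − 279.61 K)/0.09777 = 1250 W/m

Q' = 1250 W/m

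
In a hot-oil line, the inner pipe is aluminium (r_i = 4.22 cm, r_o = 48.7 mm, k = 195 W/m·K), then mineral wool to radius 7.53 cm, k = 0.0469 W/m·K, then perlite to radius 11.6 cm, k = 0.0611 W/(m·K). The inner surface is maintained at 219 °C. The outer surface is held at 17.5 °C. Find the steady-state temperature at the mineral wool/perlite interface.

Treat each layer as a resistance in series:
  R'_aluminium = ln(0.0487/0.0422)/(2πk) = 0.1433/(2π·195) = 1.169×10^-4 m·K/W
  R'_mineral wool = ln(0.0753/0.0487)/(2πk) = 0.4358/(2π·0.0469) = 1.479 m·K/W
  R'_perlite = ln(0.116/0.0753)/(2πk) = 0.4321/(2π·0.0611) = 1.126 m·K/W
ΣR = 1.169×10^-4 + 1.479 + 1.126 = 2.605 m·K/W
Q' = ΔT/ΣR = (219 °C − 17.5 °C)/2.605 = 77.35 W/m
From the inner boundary to the mineral wool/perlite interface, ΣR_partial = 1.479 m·K/W.
T_interface = T_in − Q'·ΣR_partial = 219 °C − (77.35)(1.479) = 105 °C

T = 105 °C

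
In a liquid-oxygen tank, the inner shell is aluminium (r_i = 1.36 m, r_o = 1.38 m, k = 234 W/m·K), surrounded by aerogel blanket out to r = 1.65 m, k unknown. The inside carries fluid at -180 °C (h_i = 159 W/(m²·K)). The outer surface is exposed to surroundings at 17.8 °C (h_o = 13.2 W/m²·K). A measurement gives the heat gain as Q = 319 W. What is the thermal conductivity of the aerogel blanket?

ΣR = ΔT/Q = |-180 − 17.8|/319 = 0.6201 K/W
Known resistances:
  R_conv,in = 1/(4πr²h) = 1/(4π·1.36²·159) = 2.706×10^-4 K/W
  R_aluminium = (1/1.36 − 1/1.38)/(4πk) = 0.01066/(4π·234) = 3.624×10^-6 K/W
  R_conv,out = 1/(4πr²h) = 1/(4π·1.65²·13.2) = 0.002214 K/W
R_aerogel blanket = ΣR − ΣR_known = 0.6201 − 0.002488 = 0.6176 K/W
(1/r₁−1/r₂)/(4πk) = 0.6176 ⇒ k = 0.1186/(4π·0.6176) = 0.0153 W/m·K

k = 0.0153 W/m·K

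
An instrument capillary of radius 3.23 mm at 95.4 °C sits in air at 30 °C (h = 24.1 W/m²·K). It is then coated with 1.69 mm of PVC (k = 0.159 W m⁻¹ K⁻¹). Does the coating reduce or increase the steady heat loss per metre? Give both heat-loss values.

Critical radius for a cylinder: r_cr = k/h = 0.00660 m = 0.660 cm.
Outer radius after coating: r₂ = 0.00323 + 0.00169 = 0.00492 m.
Since r₁ < r_cr and r₂ ≤ r_cr, the coating moves toward the maximum at r_cr — heat loss rises.
Bare: R = 1/(2πr₁h) = 2.045 m·K/W; Q = 65.4/2.045 = 32.0 W/m.
Coated: R = R_cond + R_conv = 1.764 m·K/W; Q = 65.4/1.764 = 37.1 W/m.

increases: 32.0 → 37.1 W/m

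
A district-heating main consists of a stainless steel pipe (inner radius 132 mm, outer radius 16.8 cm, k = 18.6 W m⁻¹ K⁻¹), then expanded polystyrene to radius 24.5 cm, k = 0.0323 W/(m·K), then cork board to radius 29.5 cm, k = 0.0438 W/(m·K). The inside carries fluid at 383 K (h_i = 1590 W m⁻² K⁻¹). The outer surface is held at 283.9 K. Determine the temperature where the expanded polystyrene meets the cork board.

Treat each layer as a resistance in series:
  R'_conv,in = 1/(2πr h) = 1/(2π·0.132·1590) = 7.583×10^-4 m·K/W
  R'_stainless steel = ln(0.168/0.132)/(2πk) = 0.2412/(2π·18.6) = 0.002064 m·K/W
  R'_expanded polystyrene = ln(0.245/0.168)/(2πk) = 0.3773/(2π·0.0323) = 1.859 m·K/W
  R'_cork board = ln(0.295/0.245)/(2πk) = 0.1857/(2π·0.0438) = 0.6748 m·K/W
ΣR = 7.583×10^-4 + 0.002064 + 1.859 + 0.6748 = 2.537 m·K/W
Q' = ΔT/ΣR = (383 K − 283.9 K)/2.537 = 39.06 W/m
From the inner boundary to the expanded polystyrene/cork board interface, ΣR_partial = 1.862 m·K/W.
T_interface = T_in − Q'·ΣR_partial = 383 K − (39.06)(1.862) = 310.3 K

T = 310.3 K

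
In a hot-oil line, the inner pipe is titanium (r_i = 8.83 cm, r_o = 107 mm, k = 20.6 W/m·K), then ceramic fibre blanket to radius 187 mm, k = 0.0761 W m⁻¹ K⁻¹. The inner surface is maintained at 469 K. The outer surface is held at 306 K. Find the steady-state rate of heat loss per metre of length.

Q' = 139 W/m

Treat each layer as a resistance in series:
  R'_titanium = ln(0.107/0.0883)/(2πk) = 0.1921/(2π·20.6) = 0.001484 m·K/W
  R'_ceramic fibre blanket = ln(0.187/0.107)/(2πk) = 0.5583/(2π·0.0761) = 1.168 m·K/W
ΣR = 0.001484 + 1.168 = 1.169 m·K/W
Q' = ΔT/ΣR = (469 K − 306 K)/1.169 = 139 W/m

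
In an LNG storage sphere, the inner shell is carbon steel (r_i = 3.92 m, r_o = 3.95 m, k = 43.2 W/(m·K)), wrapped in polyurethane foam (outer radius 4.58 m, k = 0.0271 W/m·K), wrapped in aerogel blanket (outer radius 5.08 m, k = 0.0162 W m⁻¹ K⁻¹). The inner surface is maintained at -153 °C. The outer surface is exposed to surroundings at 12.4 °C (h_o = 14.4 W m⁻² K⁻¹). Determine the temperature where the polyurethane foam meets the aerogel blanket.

T = -71.7 °C

Series thermal resistances, inner to outer:
  R_carbon steel = (1/3.92 − 1/3.95)/(4πk) = 0.001937/(4π·43.2) = 3.569×10^-6 K/W
  R_polyurethane foam = (1/3.95 − 1/4.58)/(4πk) = 0.03482/(4π·0.0271) = 0.1023 K/W
  R_aerogel blanket = (1/4.58 − 1/5.08)/(4πk) = 0.02149/(4π·0.0162) = 0.1056 K/W
  R_conv,out = 1/(4πr²h) = 1/(4π·5.08²·14.4) = 2.141×10^-4 K/W
ΣR = 3.569×10^-6 + 0.1023 + 0.1056 + 2.141×10^-4 = 0.2081 K/W
Q = ΔT/ΣR = (-153 °C − 12.4 °C)/0.2081 = -794.8 W
From the inner boundary to the polyurethane foam/aerogel blanket interface, ΣR_partial = 0.1023 K/W.
T_interface = T_in − Q·ΣR_partial = -153 °C − (-794.8)(0.1023) = -71.7 °C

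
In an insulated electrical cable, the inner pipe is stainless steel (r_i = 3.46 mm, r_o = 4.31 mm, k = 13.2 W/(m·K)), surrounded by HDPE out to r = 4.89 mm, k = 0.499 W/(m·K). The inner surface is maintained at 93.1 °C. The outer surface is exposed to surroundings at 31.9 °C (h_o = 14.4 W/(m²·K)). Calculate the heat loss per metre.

Treat each layer as a resistance in series:
  R'_stainless steel = ln(0.00431/0.00346)/(2πk) = 0.2197/(2π·13.2) = 0.002649 m·K/W
  R'_HDPE = ln(0.00489/0.00431)/(2πk) = 0.1263/(2π·0.499) = 0.04027 m·K/W
  R'_conv,out = 1/(2πr h) = 1/(2π·0.00489·14.4) = 2.260 m·K/W
ΣR = 0.002649 + 0.04027 + 2.260 = 2.303 m·K/W
Q' = ΔT/ΣR = (93.1 °C − 31.9 °C)/2.303 = 26.6 W/m

Q' = 26.6 W/m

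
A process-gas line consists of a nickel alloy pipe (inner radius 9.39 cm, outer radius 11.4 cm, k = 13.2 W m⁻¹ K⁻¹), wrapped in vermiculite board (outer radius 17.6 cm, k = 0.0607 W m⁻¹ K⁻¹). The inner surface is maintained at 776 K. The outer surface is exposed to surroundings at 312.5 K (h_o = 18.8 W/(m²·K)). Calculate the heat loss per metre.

Treat each layer as a resistance in series:
  R'_nickel alloy = ln(0.114/0.0939)/(2πk) = 0.1940/(2π·13.2) = 0.002339 m·K/W
  R'_vermiculite board = ln(0.176/0.114)/(2πk) = 0.4343/(2π·0.0607) = 1.139 m·K/W
  R'_conv,out = 1/(2πr h) = 1/(2π·0.176·18.8) = 0.04810 m·K/W
ΣR = 0.002339 + 1.139 + 0.04810 = 1.189 m·K/W
Q' = ΔT/ΣR = (776 K − 312.5 K)/1.189 = 390 W/m

Q' = 390 W/m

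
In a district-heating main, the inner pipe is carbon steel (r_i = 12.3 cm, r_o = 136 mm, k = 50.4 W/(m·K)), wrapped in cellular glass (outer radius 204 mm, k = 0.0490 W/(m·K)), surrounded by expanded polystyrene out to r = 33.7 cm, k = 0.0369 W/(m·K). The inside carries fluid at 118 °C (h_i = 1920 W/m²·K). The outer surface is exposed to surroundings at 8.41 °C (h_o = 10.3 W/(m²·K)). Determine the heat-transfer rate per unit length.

Resistance network (inner→outer):
  R'_conv,in = 1/(2πr h) = 1/(2π·0.123·1920) = 6.739×10^-4 m·K/W
  R'_carbon steel = ln(0.136/0.123)/(2πk) = 0.1005/(2π·50.4) = 3.173×10^-4 m·K/W
  R'_cellular glass = ln(0.204/0.136)/(2πk) = 0.4055/(2π·0.0490) = 1.317 m·K/W
  R'_expanded polystyrene = ln(0.337/0.204)/(2πk) = 0.5020/(2π·0.0369) = 2.165 m·K/W
  R'_conv,out = 1/(2πr h) = 1/(2π·0.337·10.3) = 0.04585 m·K/W
ΣR = 6.739×10^-4 + 3.173×10^-4 + 1.317 + 2.165 + 0.04585 = 3.529 m·K/W
Q' = ΔT/ΣR = (118 °C − 8.41 °C)/3.529 = 31.1 W/m

Q' = 31.1 W/m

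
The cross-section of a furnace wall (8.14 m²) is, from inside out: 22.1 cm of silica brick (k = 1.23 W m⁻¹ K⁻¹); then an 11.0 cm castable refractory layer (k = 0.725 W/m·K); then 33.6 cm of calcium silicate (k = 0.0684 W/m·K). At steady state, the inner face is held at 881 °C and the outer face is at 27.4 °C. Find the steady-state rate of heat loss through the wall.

Treat each layer as a resistance in series:
  R_silica brick = L/(kA) = 0.221/(1.23·8.14) = 0.02207 K/W
  R_castable refractory = L/(kA) = 0.110/(0.725·8.14) = 0.01864 K/W
  R_calcium silicate = L/(kA) = 0.336/(0.0684·8.14) = 0.6035 K/W
ΣR = 0.02207 + 0.01864 + 0.6035 = 0.6442 K/W
Q = ΔT/ΣR = (881 °C − 27.4 °C)/0.6442 = 1330 W

Q = 1330 W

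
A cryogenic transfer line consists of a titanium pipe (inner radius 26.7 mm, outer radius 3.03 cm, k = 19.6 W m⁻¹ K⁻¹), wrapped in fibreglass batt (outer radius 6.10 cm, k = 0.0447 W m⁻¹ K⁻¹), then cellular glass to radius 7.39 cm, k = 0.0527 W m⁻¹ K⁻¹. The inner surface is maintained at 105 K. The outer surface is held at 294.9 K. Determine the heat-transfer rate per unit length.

Q' = 61.8 W/m

Series thermal resistances, inner to outer:
  R'_titanium = ln(0.0303/0.0267)/(2πk) = 0.1265/(2π·19.6) = 0.001027 m·K/W
  R'_fibreglass batt = ln(0.0610/0.0303)/(2πk) = 0.6997/(2π·0.0447) = 2.491 m·K/W
  R'_cellular glass = ln(0.0739/0.0610)/(2πk) = 0.1918/(2π·0.0527) = 0.5794 m·K/W
ΣR = 0.001027 + 2.491 + 0.5794 = 3.071 m·K/W
Q' = ΔT/ΣR = (105 K − 294.9 K)/3.071 = -61.8 W/m
(Negative Q' ⇒ heat flows inward; heat gain = 61.8 W/m.)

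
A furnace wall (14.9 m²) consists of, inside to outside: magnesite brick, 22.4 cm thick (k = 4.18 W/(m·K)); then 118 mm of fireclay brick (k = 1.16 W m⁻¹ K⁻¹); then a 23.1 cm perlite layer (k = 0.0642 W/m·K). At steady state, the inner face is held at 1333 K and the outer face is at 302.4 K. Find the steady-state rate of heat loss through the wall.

Q = 4090 W

Resistance network (inner→outer):
  R_magnesite brick = L/(kA) = 0.224/(4.18·14.9) = 0.003597 K/W
  R_fireclay brick = L/(kA) = 0.118/(1.16·14.9) = 0.006827 K/W
  R_perlite = L/(kA) = 0.231/(0.0642·14.9) = 0.2415 K/W
ΣR = 0.003597 + 0.006827 + 0.2415 = 0.2519 K/W
Q = ΔT/ΣR = (1333 K − 302.4 K)/0.2519 = 4090 W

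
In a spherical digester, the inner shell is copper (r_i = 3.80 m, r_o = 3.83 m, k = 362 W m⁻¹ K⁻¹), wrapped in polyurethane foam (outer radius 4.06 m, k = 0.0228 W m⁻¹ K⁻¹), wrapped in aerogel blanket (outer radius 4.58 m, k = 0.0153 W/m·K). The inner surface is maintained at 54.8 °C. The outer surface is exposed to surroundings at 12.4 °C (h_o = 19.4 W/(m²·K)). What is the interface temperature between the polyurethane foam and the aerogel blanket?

Resistance network (inner→outer):
  R_copper = (1/3.80 − 1/3.83)/(4πk) = 0.002061/(4π·362) = 4.531×10^-7 K/W
  R_polyurethane foam = (1/3.83 − 1/4.06)/(4πk) = 0.01479/(4π·0.0228) = 0.05162 K/W
  R_aerogel blanket = (1/4.06 − 1/4.58)/(4πk) = 0.02796/(4π·0.0153) = 0.1454 K/W
  R_conv,out = 1/(4πr²h) = 1/(4π·4.58²·19.4) = 1.955×10^-4 K/W
ΣR = 4.531×10^-7 + 0.05162 + 0.1454 + 1.955×10^-4 = 0.1972 K/W
Q = ΔT/ΣR = (54.8 °C − 12.4 °C)/0.1972 = 215.0 W
From the inner boundary to the polyurethane foam/aerogel blanket interface, ΣR_partial = 0.05162 K/W.
T_interface = T_in − Q·ΣR_partial = 54.8 °C − (215.0)(0.05162) = 43.7 °C

T = 43.7 °C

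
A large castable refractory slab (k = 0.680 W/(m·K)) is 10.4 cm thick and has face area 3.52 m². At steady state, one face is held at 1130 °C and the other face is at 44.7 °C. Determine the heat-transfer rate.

Q = kA·ΔT/L = 0.680 × 3.52 × |1130 °C − 44.7 °C| / 0.104 = 25000 W

Q = 25.0 kW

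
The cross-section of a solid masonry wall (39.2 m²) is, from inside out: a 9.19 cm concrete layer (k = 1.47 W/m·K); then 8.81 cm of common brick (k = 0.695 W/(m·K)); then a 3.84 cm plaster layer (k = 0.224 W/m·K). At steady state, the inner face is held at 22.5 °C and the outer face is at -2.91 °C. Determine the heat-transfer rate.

Q = 2760 W

Treat each layer as a resistance in series:
  R_concrete = L/(kA) = 0.0919/(1.47·39.2) = 0.001595 K/W
  R_common brick = L/(kA) = 0.0881/(0.695·39.2) = 0.003234 K/W
  R_plaster = L/(kA) = 0.0384/(0.224·39.2) = 0.004373 K/W
ΣR = 0.001595 + 0.003234 + 0.004373 = 0.009202 K/W
Q = ΔT/ΣR = (22.5 °C − -2.91 °C)/0.009202 = 2760 W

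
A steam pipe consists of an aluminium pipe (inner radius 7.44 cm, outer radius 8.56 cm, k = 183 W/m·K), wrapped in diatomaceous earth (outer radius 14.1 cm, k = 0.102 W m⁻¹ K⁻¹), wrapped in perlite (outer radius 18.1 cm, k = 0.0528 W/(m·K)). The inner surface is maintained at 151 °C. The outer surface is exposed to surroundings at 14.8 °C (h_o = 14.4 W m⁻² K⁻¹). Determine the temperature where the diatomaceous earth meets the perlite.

T = 84.4 °C

Resistance network (inner→outer):
  R'_aluminium = ln(0.0856/0.0744)/(2πk) = 0.1402/(2π·183) = 1.220×10^-4 m·K/W
  R'_diatomaceous earth = ln(0.141/0.0856)/(2πk) = 0.4991/(2π·0.102) = 0.7787 m·K/W
  R'_perlite = ln(0.181/0.141)/(2πk) = 0.2497/(2π·0.0528) = 0.7528 m·K/W
  R'_conv,out = 1/(2πr h) = 1/(2π·0.181·14.4) = 0.06106 m·K/W
ΣR = 1.220×10^-4 + 0.7787 + 0.7528 + 0.06106 = 1.593 m·K/W
Q' = ΔT/ΣR = (151 °C − 14.8 °C)/1.593 = 85.50 W/m
From the inner boundary to the diatomaceous earth/perlite interface, ΣR_partial = 0.7788 m·K/W.
T_interface = T_in − Q'·ΣR_partial = 151 °C − (85.50)(0.7788) = 84.4 °C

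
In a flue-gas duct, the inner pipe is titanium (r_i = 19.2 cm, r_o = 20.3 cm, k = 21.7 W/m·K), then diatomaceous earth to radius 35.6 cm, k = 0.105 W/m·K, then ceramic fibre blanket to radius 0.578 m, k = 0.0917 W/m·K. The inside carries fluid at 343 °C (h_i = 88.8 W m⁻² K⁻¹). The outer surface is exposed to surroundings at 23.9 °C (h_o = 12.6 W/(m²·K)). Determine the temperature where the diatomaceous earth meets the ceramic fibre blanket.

Treat each layer as a resistance in series:
  R'_conv,in = 1/(2πr h) = 1/(2π·0.192·88.8) = 0.009335 m·K/W
  R'_titanium = ln(0.203/0.192)/(2πk) = 0.05571/(2π·21.7) = 4.086×10^-4 m·K/W
  R'_diatomaceous earth = ln(0.356/0.203)/(2πk) = 0.5617/(2π·0.105) = 0.8514 m·K/W
  R'_ceramic fibre blanket = ln(0.578/0.356)/(2πk) = 0.4846/(2π·0.0917) = 0.8411 m·K/W
  R'_conv,out = 1/(2πr h) = 1/(2π·0.578·12.6) = 0.02185 m·K/W
ΣR = 0.009335 + 4.086×10^-4 + 0.8514 + 0.8411 + 0.02185 = 1.724 m·K/W
Q' = ΔT/ΣR = (343 °C − 23.9 °C)/1.724 = 185.1 W/m
From the inner boundary to the diatomaceous earth/ceramic fibre blanket interface, ΣR_partial = 0.8611 m·K/W.
T_interface = T_in − Q'·ΣR_partial = 343 °C − (185.1)(0.8611) = 184 °C

T = 184 °C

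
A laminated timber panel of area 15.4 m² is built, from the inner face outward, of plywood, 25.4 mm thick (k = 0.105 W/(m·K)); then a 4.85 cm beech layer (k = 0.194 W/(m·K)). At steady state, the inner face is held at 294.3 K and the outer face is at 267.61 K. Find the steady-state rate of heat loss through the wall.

Q = 836 W

Series thermal resistances, inner to outer:
  R_plywood = L/(kA) = 0.0254/(0.105·15.4) = 0.01571 K/W
  R_beech = L/(kA) = 0.0485/(0.194·15.4) = 0.01623 K/W
ΣR = 0.01571 + 0.01623 = 0.03194 K/W
Q = ΔT/ΣR = (294.3 K − 267.61 K)/0.03194 = 836 W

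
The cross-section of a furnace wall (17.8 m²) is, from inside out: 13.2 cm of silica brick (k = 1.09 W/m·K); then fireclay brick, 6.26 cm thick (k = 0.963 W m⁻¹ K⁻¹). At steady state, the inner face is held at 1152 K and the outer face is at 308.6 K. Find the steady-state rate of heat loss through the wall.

Q = 80700 W

Resistance network (inner→outer):
  R_silica brick = L/(kA) = 0.132/(1.09·17.8) = 0.006803 K/W
  R_fireclay brick = L/(kA) = 0.0626/(0.963·17.8) = 0.003652 K/W
ΣR = 0.006803 + 0.003652 = 0.01045 K/W
Q = ΔT/ΣR = (1152 K − 308.6 K)/0.01045 = 80700 W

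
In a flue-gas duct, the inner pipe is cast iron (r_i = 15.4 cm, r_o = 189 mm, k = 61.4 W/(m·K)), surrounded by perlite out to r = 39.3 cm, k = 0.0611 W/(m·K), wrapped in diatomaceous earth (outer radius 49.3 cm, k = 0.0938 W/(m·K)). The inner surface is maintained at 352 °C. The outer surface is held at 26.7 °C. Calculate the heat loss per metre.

Resistance network (inner→outer):
  R'_cast iron = ln(0.189/0.154)/(2πk) = 0.2048/(2π·61.4) = 5.308×10^-4 m·K/W
  R'_perlite = ln(0.393/0.189)/(2πk) = 0.7321/(2π·0.0611) = 1.907 m·K/W
  R'_diatomaceous earth = ln(0.493/0.393)/(2πk) = 0.2267/(2π·0.0938) = 0.3847 m·K/W
ΣR = 5.308×10^-4 + 1.907 + 0.3847 = 2.292 m·K/W
Q' = ΔT/ΣR = (352 °C − 26.7 °C)/2.292 = 142 W/m

Q' = 142 W/m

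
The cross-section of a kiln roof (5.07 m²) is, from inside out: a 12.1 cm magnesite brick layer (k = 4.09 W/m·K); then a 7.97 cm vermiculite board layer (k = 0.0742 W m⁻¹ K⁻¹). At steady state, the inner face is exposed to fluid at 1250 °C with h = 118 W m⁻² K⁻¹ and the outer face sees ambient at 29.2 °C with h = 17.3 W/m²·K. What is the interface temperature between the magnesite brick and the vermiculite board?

Series thermal resistances, inner to outer:
  R_conv,in = 1/(hA) = 1/(118·5.07) = 0.001672 K/W
  R_magnesite brick = L/(kA) = 0.121/(4.09·5.07) = 0.005835 K/W
  R_vermiculite board = L/(kA) = 0.0797/(0.0742·5.07) = 0.2119 K/W
  R_conv,out = 1/(hA) = 1/(17.3·5.07) = 0.01140 K/W
ΣR = 0.001672 + 0.005835 + 0.2119 + 0.01140 = 0.2308 K/W
Q = ΔT/ΣR = (1250 °C − 29.2 °C)/0.2308 = 5289 W
From the inner boundary to the magnesite brick/vermiculite board interface, ΣR_partial = 0.007507 K/W.
T_interface = T_in − Q·ΣR_partial = 1250 °C − (5289)(0.007507) = 1210 °C

T = 1210 °C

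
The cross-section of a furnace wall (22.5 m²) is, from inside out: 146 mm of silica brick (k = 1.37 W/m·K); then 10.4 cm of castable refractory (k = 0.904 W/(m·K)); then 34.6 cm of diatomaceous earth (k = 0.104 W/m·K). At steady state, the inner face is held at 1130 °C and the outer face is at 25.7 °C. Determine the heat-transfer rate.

Q = 7.00 kW

Series thermal resistances, inner to outer:
  R_silica brick = L/(kA) = 0.146/(1.37·22.5) = 0.004736 K/W
  R_castable refractory = L/(kA) = 0.104/(0.904·22.5) = 0.005113 K/W
  R_diatomaceous earth = L/(kA) = 0.346/(0.104·22.5) = 0.1479 K/W
ΣR = 0.004736 + 0.005113 + 0.1479 = 0.1577 K/W
Q = ΔT/ΣR = (1130 °C − 25.7 °C)/0.1577 = 7000 W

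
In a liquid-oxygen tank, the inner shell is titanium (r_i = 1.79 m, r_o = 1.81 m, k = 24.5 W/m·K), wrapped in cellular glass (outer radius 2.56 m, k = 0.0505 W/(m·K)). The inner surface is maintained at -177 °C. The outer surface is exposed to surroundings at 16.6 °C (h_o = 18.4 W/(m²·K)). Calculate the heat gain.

Q = 757 W

Resistance network (inner→outer):
  R_titanium = (1/1.79 − 1/1.81)/(4πk) = 0.006173/(4π·24.5) = 2.005×10^-5 K/W
  R_cellular glass = (1/1.81 − 1/2.56)/(4πk) = 0.1619/(4π·0.0505) = 0.2551 K/W
  R_conv,out = 1/(4πr²h) = 1/(4π·2.56²·18.4) = 6.599×10^-4 K/W
ΣR = 2.005×10^-5 + 0.2551 + 6.599×10^-4 = 0.2558 K/W
Q = ΔT/ΣR = (-177 °C − 16.6 °C)/0.2558 = -757 W
(Negative Q ⇒ heat flows inward; heat gain = 757 W.)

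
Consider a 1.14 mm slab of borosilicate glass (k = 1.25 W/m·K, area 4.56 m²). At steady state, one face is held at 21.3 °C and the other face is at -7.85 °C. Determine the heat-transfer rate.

Q = 146 kW

Q = kA·ΔT/L = 1.25 × 4.56 × |21.3 °C − -7.85 °C| / 0.00114 = 1.46×10^5 W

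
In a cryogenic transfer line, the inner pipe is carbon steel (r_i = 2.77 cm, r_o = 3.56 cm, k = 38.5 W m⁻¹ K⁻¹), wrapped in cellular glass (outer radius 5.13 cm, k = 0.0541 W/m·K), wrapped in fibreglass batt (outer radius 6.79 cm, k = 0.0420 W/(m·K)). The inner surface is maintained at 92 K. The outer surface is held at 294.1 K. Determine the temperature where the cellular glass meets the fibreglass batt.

Series thermal resistances, inner to outer:
  R'_carbon steel = ln(0.0356/0.0277)/(2πk) = 0.2509/(2π·38.5) = 0.001037 m·K/W
  R'_cellular glass = ln(0.0513/0.0356)/(2πk) = 0.3653/(2π·0.0541) = 1.075 m·K/W
  R'_fibreglass batt = ln(0.0679/0.0513)/(2πk) = 0.2803/(2π·0.0420) = 1.062 m·K/W
ΣR = 0.001037 + 1.075 + 1.062 = 2.138 m·K/W
Q' = ΔT/ΣR = (92 K − 294.1 K)/2.138 = -94.53 W/m
From the inner boundary to the cellular glass/fibreglass batt interface, ΣR_partial = 1.076 m·K/W.
T_interface = T_in − Q'·ΣR_partial = 92 K − (-94.53)(1.076) = 193.7 K

T = 193.7 K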